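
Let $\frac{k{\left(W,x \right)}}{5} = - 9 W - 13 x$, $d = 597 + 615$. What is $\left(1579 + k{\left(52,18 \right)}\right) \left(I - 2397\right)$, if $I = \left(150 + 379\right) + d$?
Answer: $1266736$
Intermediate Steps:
$d = 1212$
$k{\left(W,x \right)} = - 65 x - 45 W$ ($k{\left(W,x \right)} = 5 \left(- 9 W - 13 x\right) = 5 \left(- 13 x - 9 W\right) = - 65 x - 45 W$)
$I = 1741$ ($I = \left(150 + 379\right) + 1212 = 529 + 1212 = 1741$)
$\left(1579 + k{\left(52,18 \right)}\right) \left(I - 2397\right) = \left(1579 - 3510\right) \left(1741 - 2397\right) = \left(1579 - 3510\right) \left(-656\right) = \left(-1931\right) \left(-656\right) = 1266736$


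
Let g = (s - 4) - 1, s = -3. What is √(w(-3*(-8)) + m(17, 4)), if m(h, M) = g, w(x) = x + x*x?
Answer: 4*√37 ≈ 24.331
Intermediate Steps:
w(x) = x + x²
g = -8 (g = (-3 - 4) - 1 = -7 - 1 = -8)
m(h, M) = -8
√(w(-3*(-8)) + m(17, 4)) = √((-3*(-8))*(1 - 3*(-8)) - 8) = √(24*(1 + 24) - 8) = √(24*25 - 8) = √(600 - 8) = √592 = 4*√37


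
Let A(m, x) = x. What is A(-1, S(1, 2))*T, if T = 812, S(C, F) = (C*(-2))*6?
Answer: -9744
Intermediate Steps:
S(C, F) = -12*C (S(C, F) = -2*C*6 = -12*C)
A(-1, S(1, 2))*T = -12*1*812 = -12*812 = -9744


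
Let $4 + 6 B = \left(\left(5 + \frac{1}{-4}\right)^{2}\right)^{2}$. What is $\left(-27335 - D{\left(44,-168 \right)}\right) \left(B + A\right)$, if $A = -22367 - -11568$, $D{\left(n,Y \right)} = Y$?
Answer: $\frac{149037863163}{512} \approx 2.9109 \cdot 10^{8}$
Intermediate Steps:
$A = -10799$ ($A = -22367 + 11568 = -10799$)
$B = \frac{43099}{512}$ ($B = - \frac{2}{3} + \frac{\left(\left(5 + \frac{1}{-4}\right)^{2}\right)^{2}}{6} = - \frac{2}{3} + \frac{\left(\left(5 - \frac{1}{4}\right)^{2}\right)^{2}}{6} = - \frac{2}{3} + \frac{\left(\left(\frac{19}{4}\right)^{2}\right)^{2}}{6} = - \frac{2}{3} + \frac{\left(\frac{361}{16}\right)^{2}}{6} = - \frac{2}{3} + \frac{1}{6} \cdot \frac{130321}{256} = - \frac{2}{3} + \frac{130321}{1536} = \frac{43099}{512} \approx 84.178$)
$\left(-27335 - D{\left(44,-168 \right)}\right) \left(B + A\right) = \left(-27335 - -168\right) \left(\frac{43099}{512} - 10799\right) = \left(-27335 + 168\right) \left(- \frac{5485989}{512}\right) = \left(-27167\right) \left(- \frac{5485989}{512}\right) = \frac{149037863163}{512}$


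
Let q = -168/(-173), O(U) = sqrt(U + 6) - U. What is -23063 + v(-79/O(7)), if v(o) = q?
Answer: -3989731/173 ≈ -23062.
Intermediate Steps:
O(U) = sqrt(6 + U) - U
q = 168/173 (q = -168*(-1/173) = 168/173 ≈ 0.97110)
v(o) = 168/173
-23063 + v(-79/O(7)) = -23063 + 168/173 = -3989731/173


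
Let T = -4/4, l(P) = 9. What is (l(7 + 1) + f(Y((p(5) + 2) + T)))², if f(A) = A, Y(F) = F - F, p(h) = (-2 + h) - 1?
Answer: 81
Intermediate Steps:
T = -1 (T = -4*¼ = -1)
p(h) = -3 + h
Y(F) = 0
(l(7 + 1) + f(Y((p(5) + 2) + T)))² = (9 + 0)² = 9² = 81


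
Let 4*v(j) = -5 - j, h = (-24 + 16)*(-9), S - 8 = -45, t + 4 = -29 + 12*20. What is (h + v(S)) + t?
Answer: 287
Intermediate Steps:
t = 207 (t = -4 + (-29 + 12*20) = -4 + (-29 + 240) = -4 + 211 = 207)
S = -37 (S = 8 - 45 = -37)
h = 72 (h = -8*(-9) = 72)
v(j) = -5/4 - j/4 (v(j) = (-5 - j)/4 = -5/4 - j/4)
(h + v(S)) + t = (72 + (-5/4 - ¼*(-37))) + 207 = (72 + (-5/4 + 37/4)) + 207 = (72 + 8) + 207 = 80 + 207 = 287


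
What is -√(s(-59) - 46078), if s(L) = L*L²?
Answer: -I*√251457 ≈ -501.46*I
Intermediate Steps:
s(L) = L³
-√(s(-59) - 46078) = -√((-59)³ - 46078) = -√(-205379 - 46078) = -√(-251457) = -I*√251457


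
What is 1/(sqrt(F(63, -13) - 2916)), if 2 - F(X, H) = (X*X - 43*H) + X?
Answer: -I*sqrt(7505)/7505 ≈ -0.011543*I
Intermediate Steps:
F(X, H) = 2 - X - X**2 + 43*H (F(X, H) = 2 - ((X*X - 43*H) + X) = 2 - ((X**2 - 43*H) + X) = 2 - (X + X**2 - 43*H) = 2 + (-X - X**2 + 43*H) = 2 - X - X**2 + 43*H)
1/(sqrt(F(63, -13) - 2916)) = 1/(sqrt((2 - 1*63 - 1*63**2 + 43*(-13)) - 2916)) = 1/(sqrt((2 - 63 - 1*3969 - 559) - 2916)) = 1/(sqrt((2 - 63 - 3969 - 559) - 2916)) = 1/(sqrt(-4589 - 2916)) = 1/(sqrt(-7505)) = 1/(I*sqrt(7505)) = -I*sqrt(7505)/7505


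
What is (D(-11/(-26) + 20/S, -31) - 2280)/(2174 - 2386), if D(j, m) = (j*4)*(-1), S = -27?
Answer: 399917/37206 ≈ 10.749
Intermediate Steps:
D(j, m) = -4*j (D(j, m) = (4*j)*(-1) = -4*j)
(D(-11/(-26) + 20/S, -31) - 2280)/(2174 - 2386) = (-4*(-11/(-26) + 20/(-27)) - 2280)/(2174 - 2386) = (-4*(-11*(-1/26) + 20*(-1/27)) - 2280)/(-212) = (-4*(11/26 - 20/27) - 2280)*(-1/212) = (-4*(-223/702) - 2280)*(-1/212) = (446/351 - 2280)*(-1/212) = -799834/351*(-1/212) = 399917/37206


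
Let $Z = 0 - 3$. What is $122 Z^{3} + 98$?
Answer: $-3196$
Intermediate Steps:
$Z = -3$
$122 Z^{3} + 98 = 122 \left(-3\right)^{3} + 98 = 122 \left(-27\right) + 98 = -3294 + 98 = -3196$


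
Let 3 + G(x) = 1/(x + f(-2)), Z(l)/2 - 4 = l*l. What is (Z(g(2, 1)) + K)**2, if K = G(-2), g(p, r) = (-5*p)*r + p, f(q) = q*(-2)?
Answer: 71289/4 ≈ 17822.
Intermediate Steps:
f(q) = -2*q
g(p, r) = p - 5*p*r (g(p, r) = -5*p*r + p = p - 5*p*r)
Z(l) = 8 + 2*l**2 (Z(l) = 8 + 2*(l*l) = 8 + 2*l**2)
G(x) = -3 + 1/(4 + x) (G(x) = -3 + 1/(x - 2*(-2)) = -3 + 1/(x + 4) = -3 + 1/(4 + x))
K = -5/2 (K = (-11 - 3*(-2))/(4 - 2) = (-11 + 6)/2 = (1/2)*(-5) = -5/2 ≈ -2.5000)
(Z(g(2, 1)) + K)**2 = ((8 + 2*(2*(1 - 5*1))**2) - 5/2)**2 = ((8 + 2*(2*(1 - 5))**2) - 5/2)**2 = ((8 + 2*(2*(-4))**2) - 5/2)**2 = ((8 + 2*(-8)**2) - 5/2)**2 = ((8 + 2*64) - 5/2)**2 = ((8 + 128) - 5/2)**2 = (136 - 5/2)**2 = (267/2)**2 = 71289/4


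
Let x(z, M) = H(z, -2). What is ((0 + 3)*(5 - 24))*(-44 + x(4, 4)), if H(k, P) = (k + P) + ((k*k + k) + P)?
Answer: 1368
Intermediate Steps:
H(k, P) = k² + 2*P + 2*k (H(k, P) = (P + k) + ((k² + k) + P) = (P + k) + ((k + k²) + P) = (P + k) + (P + k + k²) = k² + 2*P + 2*k)
x(z, M) = -4 + z² + 2*z (x(z, M) = z² + 2*(-2) + 2*z = z² - 4 + 2*z = -4 + z² + 2*z)
((0 + 3)*(5 - 24))*(-44 + x(4, 4)) = ((0 + 3)*(5 - 24))*(-44 + (-4 + 4² + 2*4)) = (3*(-19))*(-44 + (-4 + 16 + 8)) = -57*(-44 + 20) = -57*(-24) = 1368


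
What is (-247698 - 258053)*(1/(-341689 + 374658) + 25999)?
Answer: -433510049095032/32969 ≈ -1.3149e+10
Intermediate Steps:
(-247698 - 258053)*(1/(-341689 + 374658) + 25999) = -505751*(1/32969 + 25999) = -505751*857161032/32969 = -433510049095032/32969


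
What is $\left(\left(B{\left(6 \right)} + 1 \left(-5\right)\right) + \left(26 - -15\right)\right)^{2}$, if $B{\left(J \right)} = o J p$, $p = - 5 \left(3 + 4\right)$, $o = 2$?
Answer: $147456$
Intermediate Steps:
$p = -35$ ($p = \left(-5\right) 7 = -35$)
$B{\left(J \right)} = - 70 J$ ($B{\left(J \right)} = 2 J \left(-35\right) = - 70 J$)
$\left(\left(B{\left(6 \right)} + 1 \left(-5\right)\right) + \left(26 - -15\right)\right)^{2} = \left(\left(\left(-70\right) 6 + 1 \left(-5\right)\right) + \left(26 - -15\right)\right)^{2} = \left(\left(-420 - 5\right) + \left(26 + 15\right)\right)^{2} = \left(-425 + 41\right)^{2} = \left(-384\right)^{2} = 147456$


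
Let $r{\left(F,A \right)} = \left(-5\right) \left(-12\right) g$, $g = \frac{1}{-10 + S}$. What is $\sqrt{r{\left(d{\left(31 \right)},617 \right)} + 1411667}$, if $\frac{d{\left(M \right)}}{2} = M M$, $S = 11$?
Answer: $\sqrt{1411727} \approx 1188.2$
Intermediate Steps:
$d{\left(M \right)} = 2 M^{2}$ ($d{\left(M \right)} = 2 M M = 2 M^{2}$)
$g = 1$ ($g = \frac{1}{-10 + 11} = 1^{-1} = 1$)
$r{\left(F,A \right)} = 60$ ($r{\left(F,A \right)} = \left(-5\right) \left(-12\right) 1 = 60 \cdot 1 = 60$)
$\sqrt{r{\left(d{\left(31 \right)},617 \right)} + 1411667} = \sqrt{60 + 1411667} = \sqrt{1411727}$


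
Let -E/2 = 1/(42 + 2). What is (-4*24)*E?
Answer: 48/11 ≈ 4.3636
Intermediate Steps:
E = -1/22 (E = -2/(42 + 2) = -2/44 = -2*1/44 = -1/22 ≈ -0.045455)
(-4*24)*E = -4*24*(-1/22) = -96*(-1/22) = 48/11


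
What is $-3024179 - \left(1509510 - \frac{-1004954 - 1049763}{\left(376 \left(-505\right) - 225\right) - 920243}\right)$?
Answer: $- \frac{5033970459055}{1110348} \approx -4.5337 \cdot 10^{6}$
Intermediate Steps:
$-3024179 - \left(1509510 - \frac{-1004954 - 1049763}{\left(376 \left(-505\right) - 225\right) - 920243}\right) = -3024179 - \left(1509510 + \frac{2054717}{\left(-189880 - 225\right) - 920243}\right) = -3024179 - \left(1509510 + \frac{2054717}{-190105 - 920243}\right) = -3024179 - \left(1509510 + \frac{2054717}{-1110348}\right) = -3024179 - \frac{1676079354763}{1110348} = - \frac{5033970459055}{1110348}$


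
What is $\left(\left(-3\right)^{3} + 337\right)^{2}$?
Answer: $96100$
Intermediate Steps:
$\left(\left(-3\right)^{3} + 337\right)^{2} = \left(-27 + 337\right)^{2} = 310^{2} = 96100$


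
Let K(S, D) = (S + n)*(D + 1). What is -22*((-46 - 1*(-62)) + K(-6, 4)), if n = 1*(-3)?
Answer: 638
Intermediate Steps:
n = -3
K(S, D) = (1 + D)*(-3 + S) (K(S, D) = (S - 3)*(D + 1) = (-3 + S)*(1 + D) = (1 + D)*(-3 + S))
-22*((-46 - 1*(-62)) + K(-6, 4)) = -22*((-46 - 1*(-62)) + (-3 - 6 - 3*4 + 4*(-6))) = -22*((-46 + 62) + (-3 - 6 - 12 - 24)) = -22*(16 - 45) = -22*(-29) = 638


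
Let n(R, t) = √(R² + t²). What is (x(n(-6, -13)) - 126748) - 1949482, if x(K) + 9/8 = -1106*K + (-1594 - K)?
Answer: -16622601/8 - 1107*√205 ≈ -2.0937e+6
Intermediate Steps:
x(K) = -12761/8 - 1107*K (x(K) = -9/8 + (-1106*K + (-1594 - K)) = -9/8 + (-1594 - 1107*K) = -12761/8 - 1107*K)
(x(n(-6, -13)) - 126748) - 1949482 = ((-12761/8 - 1107*√((-6)² + (-13)²)) - 126748) - 1949482 = ((-12761/8 - 1107*√(36 + 169)) - 126748) - 1949482 = ((-12761/8 - 1107*√205) - 126748) - 1949482 = (-1026745/8 - 1107*√205) - 1949482 = -16622601/8 - 1107*√205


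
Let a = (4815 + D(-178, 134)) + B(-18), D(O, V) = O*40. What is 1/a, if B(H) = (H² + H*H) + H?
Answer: -1/1675 ≈ -0.00059702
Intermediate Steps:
D(O, V) = 40*O
B(H) = H + 2*H² (B(H) = (H² + H²) + H = 2*H² + H = H + 2*H²)
a = -1675 (a = (4815 + 40*(-178)) - 18*(1 + 2*(-18)) = (4815 - 7120) - 18*(1 - 36) = -2305 - 18*(-35) = -2305 + 630 = -1675)
1/a = 1/(-1675) = -1/1675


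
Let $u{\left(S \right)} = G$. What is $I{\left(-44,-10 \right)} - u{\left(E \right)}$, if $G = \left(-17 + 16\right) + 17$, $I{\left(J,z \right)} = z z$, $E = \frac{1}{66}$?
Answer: $84$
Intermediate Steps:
$E = \frac{1}{66} \approx 0.015152$
$I{\left(J,z \right)} = z^{2}$
$G = 16$ ($G = -1 + 17 = 16$)
$u{\left(S \right)} = 16$
$I{\left(-44,-10 \right)} - u{\left(E \right)} = \left(-10\right)^{2} - 16 = 100 - 16 = 84$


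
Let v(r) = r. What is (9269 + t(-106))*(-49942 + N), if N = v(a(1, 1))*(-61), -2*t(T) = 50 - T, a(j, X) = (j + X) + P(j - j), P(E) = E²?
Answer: -460138224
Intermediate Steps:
a(j, X) = X + j (a(j, X) = (j + X) + (j - j)² = (X + j) + 0² = (X + j) + 0 = X + j)
t(T) = -25 + T/2 (t(T) = -(50 - T)/2 = -25 + T/2)
N = -122 (N = (1 + 1)*(-61) = 2*(-61) = -122)
(9269 + t(-106))*(-49942 + N) = (9269 + (-25 + (½)*(-106)))*(-49942 - 122) = (9269 + (-25 - 53))*(-50064) = (9269 - 78)*(-50064) = 9191*(-50064) = -460138224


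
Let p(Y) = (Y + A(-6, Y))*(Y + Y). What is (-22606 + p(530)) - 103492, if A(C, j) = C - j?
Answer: -132458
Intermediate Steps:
p(Y) = -12*Y (p(Y) = (Y + (-6 - Y))*(Y + Y) = -12*Y)
(-22606 + p(530)) - 103492 = (-22606 - 12*530) - 103492 = (-22606 - 6360) - 103492 = -28966 - 103492 = -132458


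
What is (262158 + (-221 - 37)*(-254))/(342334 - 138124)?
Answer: 3641/2269 ≈ 1.6047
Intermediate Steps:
(262158 + (-221 - 37)*(-254))/(342334 - 138124) = (262158 - 258*(-254))/204210 = (262158 + 65532)*(1/204210) = 327690*(1/204210) = 3641/2269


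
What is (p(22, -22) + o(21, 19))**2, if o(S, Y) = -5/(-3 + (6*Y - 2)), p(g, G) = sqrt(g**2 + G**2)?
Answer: 11500833/11881 - 220*sqrt(2)/109 ≈ 965.15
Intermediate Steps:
p(g, G) = sqrt(G**2 + g**2)
o(S, Y) = -5/(-5 + 6*Y) (o(S, Y) = -5/(-3 + (-2 + 6*Y)) = -5/(-5 + 6*Y))
(p(22, -22) + o(21, 19))**2 = (sqrt((-22)**2 + 22**2) - 5/(-5 + 6*19))**2 = (sqrt(484 + 484) - 5/(-5 + 114))**2 = (sqrt(968) - 5/109)**2 = (22*sqrt(2) - 5*1/109)**2 = (22*sqrt(2) - 5/109)**2 = (-5/109 + 22*sqrt(2))**2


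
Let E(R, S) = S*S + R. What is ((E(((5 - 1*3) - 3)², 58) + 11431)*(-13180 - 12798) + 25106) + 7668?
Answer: -384337714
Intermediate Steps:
E(R, S) = R + S² (E(R, S) = S² + R = R + S²)
((E(((5 - 1*3) - 3)², 58) + 11431)*(-13180 - 12798) + 25106) + 7668 = (((((5 - 1*3) - 3)² + 58²) + 11431)*(-13180 - 12798) + 25106) + 7668 = (((((5 - 3) - 3)² + 3364) + 11431)*(-25978) + 25106) + 7668 = ((((2 - 3)² + 3364) + 11431)*(-25978) + 25106) + 7668 = ((((-1)² + 3364) + 11431)*(-25978) + 25106) + 7668 = (((1 + 3364) + 11431)*(-25978) + 25106) + 7668 = ((3365 + 11431)*(-25978) + 25106) + 7668 = (14796*(-25978) + 25106) + 7668 = (-384370488 + 25106) + 7668 = -384345382 + 7668 = -384337714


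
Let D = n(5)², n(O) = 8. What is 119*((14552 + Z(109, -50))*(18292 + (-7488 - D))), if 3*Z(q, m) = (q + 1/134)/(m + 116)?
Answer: 13707487134285/737 ≈ 1.8599e+10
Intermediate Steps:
Z(q, m) = (1/134 + q)/(3*(116 + m)) (Z(q, m) = ((q + 1/134)/(m + 116))/3 = ((q + 1/134)/(116 + m))/3 = ((1/134 + q)/(116 + m))/3 = (1/134 + q)/(3*(116 + m)))
D = 64 (D = 8² = 64)
119*((14552 + Z(109, -50))*(18292 + (-7488 - D))) = 119*((14552 + (1 + 134*109)/(402*(116 - 50)))*(18292 + (-7488 - 1*64))) = 119*((14552 + (1/402)*(1 + 14606)/66)*(18292 + (-7488 - 64))) = 119*((14552 + (1/402)*(1/66)*14607)*(18292 - 7552)) = 119*((14552 + 1623/2948)*10740) = 119*((42900919/2948)*10740) = 119*(115188967515/737) = 13707487134285/737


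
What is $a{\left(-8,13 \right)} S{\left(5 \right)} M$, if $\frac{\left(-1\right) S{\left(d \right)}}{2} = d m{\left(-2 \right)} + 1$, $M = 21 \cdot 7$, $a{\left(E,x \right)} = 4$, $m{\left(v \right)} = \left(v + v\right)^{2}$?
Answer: $-95256$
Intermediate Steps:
$m{\left(v \right)} = 4 v^{2}$ ($m{\left(v \right)} = \left(2 v\right)^{2} = 4 v^{2}$)
$M = 147$
$S{\left(d \right)} = -2 - 32 d$ ($S{\left(d \right)} = - 2 \left(d 4 \left(-2\right)^{2} + 1\right) = - 2 \left(d 4 \cdot 4 + 1\right) = - 2 \left(d 16 + 1\right) = - 2 \left(16 d + 1\right) = - 2 \left(1 + 16 d\right) = -2 - 32 d$)
$a{\left(-8,13 \right)} S{\left(5 \right)} M = 4 \left(-2 - 160\right) 147 = 4 \left(-162\right) 147 = \left(-648\right) 147 = -95256$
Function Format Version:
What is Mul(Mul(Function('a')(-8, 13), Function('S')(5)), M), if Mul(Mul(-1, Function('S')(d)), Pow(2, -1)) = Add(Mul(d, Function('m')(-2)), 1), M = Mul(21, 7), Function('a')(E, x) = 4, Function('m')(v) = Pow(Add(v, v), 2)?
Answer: -95256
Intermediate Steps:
Function('m')(v) = Mul(4, Pow(v, 2)) (Function('m')(v) = Pow(Mul(2, v), 2) = Mul(4, Pow(v, 2)))
M = 147
Function('S')(d) = Add(-2, Mul(-32, d)) (Function('S')(d) = Mul(-2, Add(Mul(d, Mul(4, Pow(-2, 2))), 1)) = Mul(-2, Add(Mul(d, Mul(4, 4)), 1)) = Mul(-2, Add(Mul(d, 16), 1)) = Mul(-2, Add(Mul(16, d), 1)) = Mul(-2, Add(1, Mul(16, d))) = Add(-2, Mul(-32, d)))
Mul(Mul(Function('a')(-8, 13), Function('S')(5)), M) = Mul(Mul(4, Add(-2, Mul(-32, 5))), 147) = Mul(Mul(4, Add(-2, -160)), 147) = Mul(Mul(4, -162), 147) = Mul(-648, 147) = -95256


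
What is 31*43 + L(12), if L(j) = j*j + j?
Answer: 1489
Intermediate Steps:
L(j) = j + j**2 (L(j) = j**2 + j = j + j**2)
31*43 + L(12) = 31*43 + 12*(1 + 12) = 1333 + 12*13 = 1333 + 156 = 1489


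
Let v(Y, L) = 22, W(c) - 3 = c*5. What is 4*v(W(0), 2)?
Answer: 88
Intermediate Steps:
W(c) = 3 + 5*c (W(c) = 3 + c*5 = 3 + 5*c)
4*v(W(0), 2) = 4*22 = 88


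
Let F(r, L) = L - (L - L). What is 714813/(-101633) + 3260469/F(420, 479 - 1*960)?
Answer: -331715070930/48885473 ≈ -6785.6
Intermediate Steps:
F(r, L) = L (F(r, L) = L - 1*0 = L + 0 = L)
714813/(-101633) + 3260469/F(420, 479 - 1*960) = 714813/(-101633) + 3260469/(479 - 1*960) = 714813*(-1/101633) + 3260469/(479 - 960) = -714813/101633 + 3260469/(-481) = -714813/101633 + 3260469*(-1/481) = -714813/101633 - 3260469/481 = -331715070930/48885473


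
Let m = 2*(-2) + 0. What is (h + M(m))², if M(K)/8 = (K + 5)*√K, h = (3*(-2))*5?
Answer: 644 - 960*I ≈ 644.0 - 960.0*I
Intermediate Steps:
h = -30 (h = -6*5 = -30)
m = -4 (m = -4 + 0 = -4)
M(K) = 8*√K*(5 + K) (M(K) = 8*((K + 5)*√K) = 8*((5 + K)*√K) = 8*(√K*(5 + K)) = 8*√K*(5 + K))
(h + M(m))² = (-30 + 8*√(-4)*(5 - 4))² = (-30 + 8*(2*I)*1)² = (-30 + 16*I)²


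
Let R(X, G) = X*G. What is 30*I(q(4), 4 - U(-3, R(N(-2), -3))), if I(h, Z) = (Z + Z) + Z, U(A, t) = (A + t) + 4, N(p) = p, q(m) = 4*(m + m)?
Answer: -270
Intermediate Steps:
q(m) = 8*m (q(m) = 4*(2*m) = 8*m)
R(X, G) = G*X
U(A, t) = 4 + A + t
I(h, Z) = 3*Z (I(h, Z) = 2*Z + Z = 3*Z)
30*I(q(4), 4 - U(-3, R(N(-2), -3))) = 30*(3*(4 - (4 - 3 - 3*(-2)))) = 30*(3*(4 - (4 - 3 + 6))) = 30*(3*(4 - 1*7)) = 30*(3*(4 - 7)) = 30*(3*(-3)) = 30*(-9) = -270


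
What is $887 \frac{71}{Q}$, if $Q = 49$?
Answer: $\frac{62977}{49} \approx 1285.2$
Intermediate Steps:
$887 \frac{71}{Q} = 887 \cdot \frac{71}{49} = \frac{62977}{49}$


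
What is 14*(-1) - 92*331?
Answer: -30466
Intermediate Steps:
14*(-1) - 92*331 = -14 - 30452 = -30466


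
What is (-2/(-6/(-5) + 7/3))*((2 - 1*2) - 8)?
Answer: 240/53 ≈ 4.5283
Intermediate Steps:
(-2/(-6/(-5) + 7/3))*((2 - 1*2) - 8) = (-2/(-6*(-1/5) + 7*(1/3)))*((2 - 2) - 8) = (-2/(6/5 + 7/3))*(0 - 8) = -2/53/15*(-8) = -2*15/53*(-8) = -30/53*(-8) = 240/53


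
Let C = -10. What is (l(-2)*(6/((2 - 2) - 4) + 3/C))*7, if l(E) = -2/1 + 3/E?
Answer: 441/10 ≈ 44.100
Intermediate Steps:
l(E) = -2 + 3/E (l(E) = -2*1 + 3/E = -2 + 3/E)
(l(-2)*(6/((2 - 2) - 4) + 3/C))*7 = ((-2 + 3/(-2))*(6/((2 - 2) - 4) + 3/(-10)))*7 = ((-2 + 3*(-½))*(6/(0 - 4) + 3*(-⅒)))*7 = ((-2 - 3/2)*(6/(-4) - 3/10))*7 = -7*(6*(-¼) - 3/10)/2*7 = -7*(-3/2 - 3/10)/2*7 = -7/2*(-9/5)*7 = (63/10)*7 = 441/10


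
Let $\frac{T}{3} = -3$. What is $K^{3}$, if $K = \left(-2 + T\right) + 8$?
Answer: $-27$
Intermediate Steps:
$T = -9$ ($T = 3 \left(-3\right) = -9$)
$K = -3$ ($K = \left(-2 - 9\right) + 8 = -11 + 8 = -3$)
$K^{3} = \left(-3\right)^{3} = -27$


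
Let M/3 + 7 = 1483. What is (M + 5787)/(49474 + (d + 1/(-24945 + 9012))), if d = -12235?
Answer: 162755595/593328986 ≈ 0.27431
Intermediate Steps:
M = 4428 (M = -21 + 3*1483 = -21 + 4449 = 4428)
(M + 5787)/(49474 + (d + 1/(-24945 + 9012))) = (4428 + 5787)/(49474 + (-12235 + 1/(-24945 + 9012))) = 10215/(49474 + (-12235 + 1/(-15933))) = 10215/(49474 + (-12235 - 1/15933)) = 10215/(49474 - 194940256/15933) = 10215/(593328986/15933) = 10215*(15933/593328986) = 162755595/593328986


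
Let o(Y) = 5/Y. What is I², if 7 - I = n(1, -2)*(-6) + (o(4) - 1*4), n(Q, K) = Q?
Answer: 3969/16 ≈ 248.06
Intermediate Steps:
I = 63/4 (I = 7 - (1*(-6) + (5/4 - 1*4)) = 7 - (-6 + (5*(¼) - 4)) = 7 - (-6 + (5/4 - 4)) = 7 - (-6 - 11/4) = 7 - 1*(-35/4) = 7 + 35/4 = 63/4 ≈ 15.750)
I² = (63/4)² = 3969/16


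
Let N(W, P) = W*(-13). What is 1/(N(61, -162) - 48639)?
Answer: -1/49432 ≈ -2.0230e-5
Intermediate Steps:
N(W, P) = -13*W
1/(N(61, -162) - 48639) = 1/(-13*61 - 48639) = 1/(-793 - 48639) = 1/(-49432) = -1/49432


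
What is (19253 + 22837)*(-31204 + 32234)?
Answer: 43352700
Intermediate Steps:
(19253 + 22837)*(-31204 + 32234) = 42090*1030 = 43352700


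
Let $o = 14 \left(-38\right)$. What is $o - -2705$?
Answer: $2173$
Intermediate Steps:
$o = -532$
$o - -2705 = -532 - -2705 = -532 + 2705 = 2173$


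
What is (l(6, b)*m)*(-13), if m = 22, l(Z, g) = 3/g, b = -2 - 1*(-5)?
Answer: -286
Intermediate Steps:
b = 3 (b = -2 + 5 = 3)
(l(6, b)*m)*(-13) = ((3/3)*22)*(-13) = ((3*(⅓))*22)*(-13) = (1*22)*(-13) = 22*(-13) = -286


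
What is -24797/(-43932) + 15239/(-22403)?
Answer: -113952557/984208596 ≈ -0.11578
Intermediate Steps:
-24797/(-43932) + 15239/(-22403) = -24797*(-1/43932) + 15239*(-1/22403) = 24797/43932 - 15239/22403 = -113952557/984208596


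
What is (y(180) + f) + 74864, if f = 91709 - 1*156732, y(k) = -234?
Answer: 9607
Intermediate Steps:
f = -65023 (f = 91709 - 156732 = -65023)
(y(180) + f) + 74864 = (-234 - 65023) + 74864 = -65257 + 74864 = 9607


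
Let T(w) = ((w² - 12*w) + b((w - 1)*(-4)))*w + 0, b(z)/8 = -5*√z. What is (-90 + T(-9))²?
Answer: 8391681 - 2579040*√10 ≈ 2.3604e+5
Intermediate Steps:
b(z) = -40*√z (b(z) = 8*(-5*√z) = -40*√z)
T(w) = w*(w² - 40*√(4 - 4*w) - 12*w) (T(w) = ((w² - 12*w) - 40*2*√(1 - w))*w + 0 = ((w² - 12*w) - 40*√(4 - 4*w))*w + 0 = (w² - 40*√(4 - 4*w) - 12*w)*w + 0 = w*(w² - 40*√(4 - 4*w) - 12*w) + 0 = w*(w² - 40*√(4 - 4*w) - 12*w))
(-90 + T(-9))² = (-90 - 9*((-9)² - 80*√(1 - 1*(-9)) - 12*(-9)))² = (-90 - 9*(81 - 80*√(1 + 9) + 108))² = (-90 - 9*(81 - 80*√10 + 108))² = (-90 - 9*(189 - 80*√10))² = (-90 + (-1701 + 720*√10))² = (-1791 + 720*√10)²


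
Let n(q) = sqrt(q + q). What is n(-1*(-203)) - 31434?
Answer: -31434 + sqrt(406) ≈ -31414.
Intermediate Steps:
n(q) = sqrt(2)*sqrt(q) (n(q) = sqrt(2*q) = sqrt(2)*sqrt(q))
n(-1*(-203)) - 31434 = sqrt(2)*sqrt(-1*(-203)) - 31434 = sqrt(2)*sqrt(203) - 31434 = sqrt(406) - 31434 = -31434 + sqrt(406)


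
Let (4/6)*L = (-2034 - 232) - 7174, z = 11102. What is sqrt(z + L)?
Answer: I*sqrt(3058) ≈ 55.299*I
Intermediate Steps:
L = -14160 (L = 3*((-2034 - 232) - 7174)/2 = 3*(-2266 - 7174)/2 = (3/2)*(-9440) = -14160)
sqrt(z + L) = sqrt(11102 - 14160) = sqrt(-3058) = I*sqrt(3058)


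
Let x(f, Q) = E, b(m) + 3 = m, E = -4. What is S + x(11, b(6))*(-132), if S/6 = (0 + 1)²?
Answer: 534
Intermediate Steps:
b(m) = -3 + m
x(f, Q) = -4
S = 6 (S = 6*(0 + 1)² = 6*1² = 6*1 = 6)
S + x(11, b(6))*(-132) = 6 - 4*(-132) = 6 + 528 = 534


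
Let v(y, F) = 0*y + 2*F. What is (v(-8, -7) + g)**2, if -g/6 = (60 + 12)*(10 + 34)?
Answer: 361836484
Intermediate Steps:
v(y, F) = 2*F (v(y, F) = 0 + 2*F = 2*F)
g = -19008 (g = -6*(60 + 12)*(10 + 34) = -432*44 = -6*3168 = -19008)
(v(-8, -7) + g)**2 = (2*(-7) - 19008)**2 = (-14 - 19008)**2 = (-19022)**2 = 361836484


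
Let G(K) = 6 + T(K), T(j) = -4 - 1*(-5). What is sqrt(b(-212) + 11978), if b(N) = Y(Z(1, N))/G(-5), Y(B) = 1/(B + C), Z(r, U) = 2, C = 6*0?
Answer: 23*sqrt(4438)/14 ≈ 109.44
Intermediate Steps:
T(j) = 1 (T(j) = -4 + 5 = 1)
C = 0
Y(B) = 1/B (Y(B) = 1/(B + 0) = 1/B)
G(K) = 7 (G(K) = 6 + 1 = 7)
b(N) = 1/14 (b(N) = 1/(2*7) = (1/2)*(1/7) = 1/14)
sqrt(b(-212) + 11978) = sqrt(1/14 + 11978) = sqrt(167693/14) = 23*sqrt(4438)/14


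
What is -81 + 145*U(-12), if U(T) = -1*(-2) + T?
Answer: -1531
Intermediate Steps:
U(T) = 2 + T
-81 + 145*U(-12) = -81 + 145*(2 - 12) = -81 + 145*(-10) = -81 - 1450 = -1531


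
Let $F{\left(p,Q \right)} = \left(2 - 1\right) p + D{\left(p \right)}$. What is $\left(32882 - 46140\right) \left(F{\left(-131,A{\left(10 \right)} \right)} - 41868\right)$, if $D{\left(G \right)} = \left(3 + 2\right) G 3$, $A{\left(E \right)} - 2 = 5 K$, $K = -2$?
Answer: $582874712$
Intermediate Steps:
$A{\left(E \right)} = -8$ ($A{\left(E \right)} = 2 + 5 \left(-2\right) = 2 - 10 = -8$)
$D{\left(G \right)} = 15 G$ ($D{\left(G \right)} = 5 G 3 = 15 G$)
$F{\left(p,Q \right)} = 16 p$ ($F{\left(p,Q \right)} = \left(2 - 1\right) p + 15 p = 1 p + 15 p = p + 15 p = 16 p$)
$\left(32882 - 46140\right) \left(F{\left(-131,A{\left(10 \right)} \right)} - 41868\right) = \left(32882 - 46140\right) \left(16 \left(-131\right) - 41868\right) = - 13258 \left(-2096 - 41868\right) = \left(-13258\right) \left(-43964\right) = 582874712$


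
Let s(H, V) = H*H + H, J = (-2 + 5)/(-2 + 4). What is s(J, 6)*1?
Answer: 15/4 ≈ 3.7500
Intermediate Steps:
J = 3/2 ≈ 1.5000
s(H, V) = H + H**2 (s(H, V) = H**2 + H = H + H**2)
s(J, 6)*1 = (3*(1 + 3/2)/2)*1 = ((3/2)*(5/2))*1 = (15/4)*1 = 15/4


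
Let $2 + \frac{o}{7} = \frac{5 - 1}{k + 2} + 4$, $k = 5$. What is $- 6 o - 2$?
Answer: $-110$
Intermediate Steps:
$o = 18$ ($o = -14 + 7 \left(\frac{5 - 1}{5 + 2} + 4\right) = -14 + 7 \left(\frac{4}{7} + 4\right) = -14 + 7 \cdot \frac{32}{7} = -14 + 32 = 18$)
$- 6 o - 2 = \left(-6\right) 18 - 2 = -108 - 2 = -110$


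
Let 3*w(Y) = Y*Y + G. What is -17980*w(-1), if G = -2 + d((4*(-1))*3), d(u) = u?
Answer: 233740/3 ≈ 77913.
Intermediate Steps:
G = -14 (G = -2 + (4*(-1))*3 = -2 - 4*3 = -2 - 12 = -14)
w(Y) = -14/3 + Y²/3 (w(Y) = (Y*Y - 14)/3 = (Y² - 14)/3 = (-14 + Y²)/3 = -14/3 + Y²/3)
-17980*w(-1) = -17980*(-14/3 + (⅓)*(-1)²) = -17980*(-14/3 + (⅓)*1) = -17980*(-14/3 + ⅓) = -17980*(-13/3) = 233740/3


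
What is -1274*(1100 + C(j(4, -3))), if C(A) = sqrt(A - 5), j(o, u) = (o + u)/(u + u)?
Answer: -1401400 - 637*I*sqrt(186)/3 ≈ -1.4014e+6 - 2895.8*I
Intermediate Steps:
j(o, u) = (o + u)/(2*u) (j(o, u) = (o + u)/((2*u)) = (o + u)*(1/(2*u)) = (o + u)/(2*u))
C(A) = sqrt(-5 + A)
-1274*(1100 + C(j(4, -3))) = -1274*(1100 + sqrt(-5 + (1/2)*(4 - 3)/(-3))) = -1274*(1100 + sqrt(-5 + (1/2)*(-1/3)*1)) = -1274*(1100 + sqrt(-5 - 1/6)) = -1274*(1100 + sqrt(-31/6)) = -1274*(1100 + I*sqrt(186)/6) = -1401400 - 637*I*sqrt(186)/3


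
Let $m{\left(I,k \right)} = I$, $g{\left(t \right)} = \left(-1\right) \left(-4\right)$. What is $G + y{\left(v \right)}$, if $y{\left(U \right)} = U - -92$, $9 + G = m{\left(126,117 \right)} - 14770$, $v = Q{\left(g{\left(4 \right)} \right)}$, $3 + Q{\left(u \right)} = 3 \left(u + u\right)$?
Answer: $-14540$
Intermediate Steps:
$g{\left(t \right)} = 4$
$Q{\left(u \right)} = -3 + 6 u$ ($Q{\left(u \right)} = -3 + 3 \left(u + u\right) = -3 + 3 \cdot 2 u = -3 + 6 u$)
$v = 21$ ($v = -3 + 6 \cdot 4 = -3 + 24 = 21$)
$G = -14653$ ($G = -9 + \left(126 - 14770\right) = -9 - 14644 = -14653$)
$y{\left(U \right)} = 92 + U$ ($y{\left(U \right)} = U + 92 = 92 + U$)
$G + y{\left(v \right)} = -14653 + \left(92 + 21\right) = -14653 + 113 = -14540$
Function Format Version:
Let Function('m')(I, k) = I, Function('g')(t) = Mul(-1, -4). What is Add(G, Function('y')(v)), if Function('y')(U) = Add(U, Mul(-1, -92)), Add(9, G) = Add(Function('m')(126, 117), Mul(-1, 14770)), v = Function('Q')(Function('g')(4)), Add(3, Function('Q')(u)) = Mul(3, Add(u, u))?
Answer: -14540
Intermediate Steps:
Function('g')(t) = 4
Function('Q')(u) = Add(-3, Mul(6, u)) (Function('Q')(u) = Add(-3, Mul(3, Add(u, u))) = Add(-3, Mul(3, Mul(2, u))) = Add(-3, Mul(6, u)))
v = 21 (v = Add(-3, Mul(6, 4)) = Add(-3, 24) = 21)
G = -14653 (G = Add(-9, Add(126, Mul(-1, 14770))) = Add(-9, Add(126, -14770)) = Add(-9, -14644) = -14653)
Function('y')(U) = Add(92, U) (Function('y')(U) = Add(U, 92) = Add(92, U))
Add(G, Function('y')(v)) = Add(-14653, Add(92, 21)) = Add(-14653, 113) = -14540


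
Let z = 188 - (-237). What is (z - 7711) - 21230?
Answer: -28516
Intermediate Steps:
z = 425 (z = 188 - 1*(-237) = 188 + 237 = 425)
(z - 7711) - 21230 = (425 - 7711) - 21230 = -7286 - 21230 = -28516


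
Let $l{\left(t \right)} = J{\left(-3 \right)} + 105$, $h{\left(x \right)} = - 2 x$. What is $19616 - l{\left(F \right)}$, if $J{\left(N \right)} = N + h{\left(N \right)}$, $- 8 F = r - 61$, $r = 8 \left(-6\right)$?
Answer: $19508$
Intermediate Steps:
$r = -48$
$F = \frac{109}{8}$ ($F = - \frac{-48 - 61}{8} = \left(- \frac{1}{8}\right) \left(-109\right) = \frac{109}{8} \approx 13.625$)
$J{\left(N \right)} = - N$ ($J{\left(N \right)} = N - 2 N = - N$)
$l{\left(t \right)} = 108$ ($l{\left(t \right)} = \left(-1\right) \left(-3\right) + 105 = 3 + 105 = 108$)
$19616 - l{\left(F \right)} = 19616 - 108 = 19508$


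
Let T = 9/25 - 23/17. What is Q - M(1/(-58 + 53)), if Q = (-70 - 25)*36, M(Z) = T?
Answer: -1453078/425 ≈ -3419.0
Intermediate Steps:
T = -422/425 (T = 9*(1/25) - 23*1/17 = 9/25 - 23/17 = -422/425 ≈ -0.99294)
M(Z) = -422/425
Q = -3420 (Q = -95*36 = -3420)
Q - M(1/(-58 + 53)) = -3420 - 1*(-422/425) = -3420 + 422/425 = -1453078/425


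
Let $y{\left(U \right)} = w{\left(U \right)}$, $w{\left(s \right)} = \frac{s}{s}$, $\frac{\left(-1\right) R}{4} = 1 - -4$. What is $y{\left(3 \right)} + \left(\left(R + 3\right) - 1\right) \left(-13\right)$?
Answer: $235$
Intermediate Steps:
$R = -20$ ($R = - 4 \left(1 - -4\right) = - 4 \left(1 + 4\right) = \left(-4\right) 5 = -20$)
$w{\left(s \right)} = 1$
$y{\left(U \right)} = 1$
$y{\left(3 \right)} + \left(\left(R + 3\right) - 1\right) \left(-13\right) = 1 + \left(\left(-20 + 3\right) - 1\right) \left(-13\right) = 1 + \left(-17 - 1\right) \left(-13\right) = 1 - -234 = 1 + 234 = 235$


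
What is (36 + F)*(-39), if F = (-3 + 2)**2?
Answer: -1443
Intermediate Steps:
F = 1 (F = (-1)**2 = 1)
(36 + F)*(-39) = (36 + 1)*(-39) = 37*(-39) = -1443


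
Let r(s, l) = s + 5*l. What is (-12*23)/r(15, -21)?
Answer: 46/15 ≈ 3.0667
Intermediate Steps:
(-12*23)/r(15, -21) = (-12*23)/(15 + 5*(-21)) = -276/(15 - 105) = -276/(-90) = -276*(-1/90) = 46/15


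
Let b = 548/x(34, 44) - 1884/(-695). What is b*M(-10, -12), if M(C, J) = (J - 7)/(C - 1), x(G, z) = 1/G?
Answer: 246071356/7645 ≈ 32187.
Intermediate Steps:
M(C, J) = (-7 + J)/(-1 + C)
b = 12951124/695 (b = 548/(1/34) - 1884/(-695) = 548/(1/34) - 1884*(-1/695) = 548*34 + 1884/695 = 18632 + 1884/695 = 12951124/695 ≈ 18635.)
b*M(-10, -12) = 12951124*((-7 - 12)/(-1 - 10))/695 = 12951124*(-19/(-11))/695 = 12951124*(-1/11*(-19))/695 = (12951124/695)*(19/11) = 246071356/7645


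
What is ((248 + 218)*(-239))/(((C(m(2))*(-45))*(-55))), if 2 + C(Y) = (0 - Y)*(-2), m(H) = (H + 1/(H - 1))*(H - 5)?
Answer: 55687/24750 ≈ 2.2500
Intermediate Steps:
m(H) = (-5 + H)*(H + 1/(-1 + H)) (m(H) = (H + 1/(-1 + H))*(-5 + H) = (-5 + H)*(H + 1/(-1 + H)))
C(Y) = -2 + 2*Y (C(Y) = -2 + (0 - Y)*(-2) = -2 - Y*(-2) = -2 + 2*Y)
((248 + 218)*(-239))/(((C(m(2))*(-45))*(-55))) = ((248 + 218)*(-239))/((((-2 + 2*((-5 + 2³ - 6*2² + 6*2)/(-1 + 2)))*(-45))*(-55))) = (466*(-239))/((((-2 + 2*((-5 + 8 - 6*4 + 12)/1))*(-45))*(-55))) = -111374*1/(2475*(-2 + 2*(1*(-5 + 8 - 24 + 12)))) = -111374*1/(2475*(-2 + 2*(1*(-9)))) = -111374*1/(2475*(-2 + 2*(-9))) = -111374*1/(2475*(-2 - 18)) = -111374/(-20*(-45)*(-55)) = -111374/(900*(-55)) = -111374/(-49500) = -111374*(-1/49500) = 55687/24750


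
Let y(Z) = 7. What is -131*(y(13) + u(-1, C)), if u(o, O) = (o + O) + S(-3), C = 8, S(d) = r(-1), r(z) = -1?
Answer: -1703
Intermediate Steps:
S(d) = -1
u(o, O) = -1 + O + o (u(o, O) = (o + O) - 1 = (O + o) - 1 = -1 + O + o)
-131*(y(13) + u(-1, C)) = -131*(7 + (-1 + 8 - 1)) = -131*(7 + 6) = -131*13 = -1703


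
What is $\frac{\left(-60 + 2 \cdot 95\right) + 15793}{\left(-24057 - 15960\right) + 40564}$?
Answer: $\frac{15923}{547} \approx 29.11$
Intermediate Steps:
$\frac{\left(-60 + 2 \cdot 95\right) + 15793}{\left(-24057 - 15960\right) + 40564} = \frac{\left(-60 + 190\right) + 15793}{\left(-24057 - 15960\right) + 40564} = \frac{130 + 15793}{-40017 + 40564} = \frac{15923}{547}$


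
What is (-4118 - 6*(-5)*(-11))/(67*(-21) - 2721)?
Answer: 139/129 ≈ 1.0775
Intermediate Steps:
(-4118 - 6*(-5)*(-11))/(67*(-21) - 2721) = (-4118 + 30*(-11))/(-1407 - 2721) = (-4118 - 330)/(-4128) = -4448*(-1/4128) = 139/129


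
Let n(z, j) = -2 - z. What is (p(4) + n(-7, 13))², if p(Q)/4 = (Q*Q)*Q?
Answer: 68121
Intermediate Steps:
p(Q) = 4*Q³ (p(Q) = 4*((Q*Q)*Q) = 4*(Q²*Q) = 4*Q³)
(p(4) + n(-7, 13))² = (4*4³ + (-2 - 1*(-7)))² = (4*64 + (-2 + 7))² = (256 + 5)² = 261² = 68121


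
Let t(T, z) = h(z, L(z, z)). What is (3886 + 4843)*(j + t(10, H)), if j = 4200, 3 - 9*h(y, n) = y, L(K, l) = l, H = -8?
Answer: 330052219/9 ≈ 3.6672e+7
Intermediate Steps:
h(y, n) = ⅓ - y/9
t(T, z) = ⅓ - z/9
(3886 + 4843)*(j + t(10, H)) = (3886 + 4843)*(4200 + (⅓ - ⅑*(-8))) = 8729*(4200 + (⅓ + 8/9)) = 8729*(4200 + 11/9) = 8729*(37811/9) = 330052219/9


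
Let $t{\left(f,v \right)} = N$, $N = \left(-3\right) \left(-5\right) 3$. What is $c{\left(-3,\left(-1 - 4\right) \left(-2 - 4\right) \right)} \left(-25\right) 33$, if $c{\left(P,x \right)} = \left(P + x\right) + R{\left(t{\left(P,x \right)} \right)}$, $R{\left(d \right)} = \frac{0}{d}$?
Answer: $-22275$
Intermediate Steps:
$N = 45$ ($N = 15 \cdot 3 = 45$)
$t{\left(f,v \right)} = 45$
$R{\left(d \right)} = 0$
$c{\left(P,x \right)} = P + x$ ($c{\left(P,x \right)} = \left(P + x\right) + 0 = P + x$)
$c{\left(-3,\left(-1 - 4\right) \left(-2 - 4\right) \right)} \left(-25\right) 33 = \left(-3 + \left(-1 - 4\right) \left(-2 - 4\right)\right) \left(-25\right) 33 = \left(-3 - -30\right) \left(-25\right) 33 = \left(-3 + 30\right) \left(-25\right) 33 = 27 \left(-25\right) 33 = \left(-675\right) 33 = -22275$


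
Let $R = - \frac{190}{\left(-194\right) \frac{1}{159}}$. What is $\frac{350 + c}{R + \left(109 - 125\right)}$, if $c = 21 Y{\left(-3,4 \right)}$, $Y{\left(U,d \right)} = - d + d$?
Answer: $\frac{33950}{13553} \approx 2.505$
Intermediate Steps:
$R = \frac{15105}{97}$ ($R = - \frac{190}{\left(-194\right) \frac{1}{159}} = - \frac{190}{- \frac{194}{159}} = \left(-190\right) \left(- \frac{159}{194}\right) = \frac{15105}{97} \approx 155.72$)
$Y{\left(U,d \right)} = 0$
$c = 0$ ($c = 21 \cdot 0 = 0$)
$\frac{350 + c}{R + \left(109 - 125\right)} = \frac{350 + 0}{\frac{15105}{97} + \left(109 - 125\right)} = \frac{350}{\frac{15105}{97} + \left(109 - 125\right)} = \frac{350}{\frac{15105}{97} - 16} = \frac{350}{\frac{13553}{97}} = 350 \cdot \frac{97}{13553} = \frac{33950}{13553}$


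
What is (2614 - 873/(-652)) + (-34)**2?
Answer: 2458913/652 ≈ 3771.3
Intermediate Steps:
(2614 - 873/(-652)) + (-34)**2 = (2614 - 873*(-1/652)) + 1156 = (2614 + 873/652) + 1156 = 1705201/652 + 1156 = 2458913/652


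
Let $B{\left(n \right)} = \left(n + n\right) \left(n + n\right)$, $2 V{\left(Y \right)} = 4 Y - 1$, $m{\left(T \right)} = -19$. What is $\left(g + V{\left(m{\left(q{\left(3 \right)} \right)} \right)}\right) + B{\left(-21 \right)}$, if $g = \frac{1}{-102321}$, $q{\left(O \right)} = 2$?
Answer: $\frac{353109769}{204642} \approx 1725.5$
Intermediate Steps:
$V{\left(Y \right)} = - \frac{1}{2} + 2 Y$ ($V{\left(Y \right)} = \frac{4 Y - 1}{2} = \frac{-1 + 4 Y}{2} = - \frac{1}{2} + 2 Y$)
$B{\left(n \right)} = 4 n^{2}$ ($B{\left(n \right)} = 2 n 2 n = 4 n^{2}$)
$g = - \frac{1}{102321} \approx -9.7732 \cdot 10^{-6}$
$\left(g + V{\left(m{\left(q{\left(3 \right)} \right)} \right)}\right) + B{\left(-21 \right)} = \left(- \frac{1}{102321} + \left(- \frac{1}{2} + 2 \left(-19\right)\right)\right) + 4 \left(-21\right)^{2} = \left(- \frac{1}{102321} - \frac{77}{2}\right) + 4 \cdot 441 = \left(- \frac{1}{102321} - \frac{77}{2}\right) + 1764 = - \frac{7878719}{204642} + 1764 = \frac{353109769}{204642}$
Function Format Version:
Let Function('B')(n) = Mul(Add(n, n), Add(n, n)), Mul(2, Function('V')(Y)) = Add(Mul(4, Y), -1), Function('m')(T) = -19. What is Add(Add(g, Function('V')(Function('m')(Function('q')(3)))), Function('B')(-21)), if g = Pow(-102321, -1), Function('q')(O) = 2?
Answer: Rational(353109769, 204642) ≈ 1725.5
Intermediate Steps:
Function('V')(Y) = Add(Rational(-1, 2), Mul(2, Y)) (Function('V')(Y) = Mul(Rational(1, 2), Add(Mul(4, Y), -1)) = Mul(Rational(1, 2), Add(-1, Mul(4, Y))) = Add(Rational(-1, 2), Mul(2, Y)))
Function('B')(n) = Mul(4, Pow(n, 2)) (Function('B')(n) = Mul(Mul(2, n), Mul(2, n)) = Mul(4, Pow(n, 2)))
g = Rational(-1, 102321) ≈ -9.7732e-6
Add(Add(g, Function('V')(Function('m')(Function('q')(3)))), Function('B')(-21)) = Add(Add(Rational(-1, 102321), Add(Rational(-1, 2), Mul(2, -19))), Mul(4, Pow(-21, 2))) = Add(Add(Rational(-1, 102321), Add(Rational(-1, 2), -38)), Mul(4, 441)) = Add(Add(Rational(-1, 102321), Rational(-77, 2)), 1764) = Add(Rational(-7878719, 204642), 1764) = Rational(353109769, 204642)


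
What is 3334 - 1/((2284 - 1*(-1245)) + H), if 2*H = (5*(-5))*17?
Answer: 22114420/6633 ≈ 3334.0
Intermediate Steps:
H = -425/2 (H = ((5*(-5))*17)/2 = (-25*17)/2 = (½)*(-425) = -425/2 ≈ -212.50)
3334 - 1/((2284 - 1*(-1245)) + H) = 3334 - 1/((2284 - 1*(-1245)) - 425/2) = 3334 - 1/((2284 + 1245) - 425/2) = 3334 - 1/(3529 - 425/2) = 3334 - 1/6633/2 = 3334 - 1*2/6633 = 3334 - 2/6633 = 22114420/6633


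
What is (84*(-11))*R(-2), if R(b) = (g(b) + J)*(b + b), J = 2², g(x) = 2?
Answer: 22176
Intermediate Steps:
J = 4
R(b) = 12*b (R(b) = (2 + 4)*(b + b) = 6*(2*b) = 12*b)
(84*(-11))*R(-2) = (84*(-11))*(12*(-2)) = -924*(-24) = 22176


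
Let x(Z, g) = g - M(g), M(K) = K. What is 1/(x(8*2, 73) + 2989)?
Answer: 1/2989 ≈ 0.00033456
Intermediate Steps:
x(Z, g) = 0 (x(Z, g) = g - g = 0)
1/(x(8*2, 73) + 2989) = 1/(0 + 2989) = 1/2989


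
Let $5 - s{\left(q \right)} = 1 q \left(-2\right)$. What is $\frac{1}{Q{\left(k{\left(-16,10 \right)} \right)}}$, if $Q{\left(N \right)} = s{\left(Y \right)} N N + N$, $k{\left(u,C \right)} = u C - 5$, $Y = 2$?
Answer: $\frac{1}{244860} \approx 4.084 \cdot 10^{-6}$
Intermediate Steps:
$s{\left(q \right)} = 5 + 2 q$ ($s{\left(q \right)} = 5 - 1 q \left(-2\right) = 5 - q \left(-2\right) = 5 - - 2 q = 5 + 2 q$)
$k{\left(u,C \right)} = -5 + C u$ ($k{\left(u,C \right)} = C u - 5 = -5 + C u$)
$Q{\left(N \right)} = N + 9 N^{2}$ ($Q{\left(N \right)} = \left(5 + 2 \cdot 2\right) N N + N = \left(5 + 4\right) N N + N = 9 N N + N = 9 N^{2} + N = N + 9 N^{2}$)
$\frac{1}{Q{\left(k{\left(-16,10 \right)} \right)}} = \frac{1}{\left(-5 + 10 \left(-16\right)\right) \left(1 + 9 \left(-5 + 10 \left(-16\right)\right)\right)} = \frac{1}{\left(-5 - 160\right) \left(1 + 9 \left(-5 - 160\right)\right)} = \frac{1}{\left(-165\right) \left(1 + 9 \left(-165\right)\right)} = \frac{1}{\left(-165\right) \left(1 - 1485\right)} = \frac{1}{\left(-165\right) \left(-1484\right)} = \frac{1}{244860}$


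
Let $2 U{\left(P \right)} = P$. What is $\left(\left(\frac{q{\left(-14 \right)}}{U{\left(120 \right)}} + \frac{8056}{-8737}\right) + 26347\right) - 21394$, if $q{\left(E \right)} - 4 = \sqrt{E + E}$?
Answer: $\frac{649003312}{131055} + \frac{i \sqrt{7}}{30} \approx 4952.1 + 0.088192 i$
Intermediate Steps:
$U{\left(P \right)} = \frac{P}{2}$
$q{\left(E \right)} = 4 + \sqrt{2} \sqrt{E}$ ($q{\left(E \right)} = 4 + \sqrt{E + E} = 4 + \sqrt{2 E} = 4 + \sqrt{2} \sqrt{E}$)
$\left(\left(\frac{q{\left(-14 \right)}}{U{\left(120 \right)}} + \frac{8056}{-8737}\right) + 26347\right) - 21394 = \left(\left(\frac{4 + \sqrt{2} \sqrt{-14}}{\frac{1}{2} \cdot 120} + \frac{8056}{-8737}\right) + 26347\right) - 21394 = \left(\left(\frac{4 + \sqrt{2} i \sqrt{14}}{60} + 8056 \left(- \frac{1}{8737}\right)\right) + 26347\right) - 21394 = \left(\left(\left(4 + 2 i \sqrt{7}\right) \frac{1}{60} - \frac{8056}{8737}\right) + 26347\right) - 21394 = \left(\left(\left(\frac{1}{15} + \frac{i \sqrt{7}}{30}\right) - \frac{8056}{8737}\right) + 26347\right) - 21394 = \left(\left(- \frac{112103}{131055} + \frac{i \sqrt{7}}{30}\right) + 26347\right) - 21394 = \left(\frac{3452793982}{131055} + \frac{i \sqrt{7}}{30}\right) - 21394 = \frac{649003312}{131055} + \frac{i \sqrt{7}}{30}$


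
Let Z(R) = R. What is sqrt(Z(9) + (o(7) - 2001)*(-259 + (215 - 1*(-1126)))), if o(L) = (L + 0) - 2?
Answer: I*sqrt(2159663) ≈ 1469.6*I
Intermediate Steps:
o(L) = -2 + L (o(L) = L - 2 = -2 + L)
sqrt(Z(9) + (o(7) - 2001)*(-259 + (215 - 1*(-1126)))) = sqrt(9 + ((-2 + 7) - 2001)*(-259 + (215 - 1*(-1126)))) = sqrt(9 + (5 - 2001)*(-259 + (215 + 1126))) = sqrt(9 - 1996*(-259 + 1341)) = sqrt(9 - 1996*1082) = sqrt(9 - 2159672) = sqrt(-2159663) = I*sqrt(2159663)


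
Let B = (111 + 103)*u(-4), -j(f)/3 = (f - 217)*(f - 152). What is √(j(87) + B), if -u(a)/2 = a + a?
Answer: I*√21926 ≈ 148.07*I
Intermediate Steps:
u(a) = -4*a (u(a) = -2*(a + a) = -4*a)
j(f) = -3*(-217 + f)*(-152 + f) (j(f) = -3*(f - 217)*(f - 152) = -3*(-217 + f)*(-152 + f))
B = 3424 (B = (111 + 103)*(-4*(-4)) = 214*16 = 3424)
√(j(87) + B) = √((-98952 - 3*87² + 1107*87) + 3424) = √((-98952 - 3*7569 + 96309) + 3424) = √((-98952 - 22707 + 96309) + 3424) = √(-25350 + 3424) = √(-21926) = I*√21926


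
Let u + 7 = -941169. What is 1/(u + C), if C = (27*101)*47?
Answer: -1/813007 ≈ -1.2300e-6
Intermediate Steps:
u = -941176 (u = -7 - 941169 = -941176)
C = 128169 (C = 2727*47 = 128169)
1/(u + C) = 1/(-941176 + 128169) = 1/(-813007) = -1/813007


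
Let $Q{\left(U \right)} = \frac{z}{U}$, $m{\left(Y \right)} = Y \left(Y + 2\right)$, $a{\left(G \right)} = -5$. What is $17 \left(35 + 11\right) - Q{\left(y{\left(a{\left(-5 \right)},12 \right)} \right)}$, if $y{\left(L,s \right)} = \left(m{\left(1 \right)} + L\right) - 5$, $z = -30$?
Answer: $\frac{5444}{7} \approx 777.71$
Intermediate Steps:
$m{\left(Y \right)} = Y \left(2 + Y\right)$
$y{\left(L,s \right)} = -2 + L$ ($y{\left(L,s \right)} = \left(1 \left(2 + 1\right) + L\right) - 5 = \left(1 \cdot 3 + L\right) - 5 = \left(3 + L\right) - 5 = -2 + L$)
$Q{\left(U \right)} = - \frac{30}{U}$
$17 \left(35 + 11\right) - Q{\left(y{\left(a{\left(-5 \right)},12 \right)} \right)} = 17 \left(35 + 11\right) - - \frac{30}{-2 - 5} = 17 \cdot 46 - - \frac{30}{-7} = 782 - \left(-30\right) \left(- \frac{1}{7}\right) = 782 - \frac{30}{7} = \frac{5444}{7}$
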